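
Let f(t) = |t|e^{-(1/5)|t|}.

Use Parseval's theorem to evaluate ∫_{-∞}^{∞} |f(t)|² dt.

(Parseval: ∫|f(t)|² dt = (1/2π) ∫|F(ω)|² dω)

∫|f(t)|² dt = \frac{125}{2}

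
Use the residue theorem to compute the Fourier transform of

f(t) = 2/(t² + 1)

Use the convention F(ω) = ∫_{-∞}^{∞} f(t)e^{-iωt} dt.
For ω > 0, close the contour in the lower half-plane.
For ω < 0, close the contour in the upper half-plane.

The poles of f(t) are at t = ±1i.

Let g(z) = f(z)e^{-iωz}; for large |z| the factor e^{-iωz} decays in the lower half-plane when ω > 0 and in the upper half-plane when ω < 0.

Case ω > 0 (lower half-plane, clockwise contour ⇒ F(ω) = -2πi·ΣRes):
  Res_{z = - i} g(z) = i e^{- \omega}
  F(ω) = -2πi·ΣRes = 2 \pi e^{- \omega}

Case ω < 0 (upper half-plane, counterclockwise contour ⇒ F(ω) = +2πi·ΣRes):
  Res_{z = i} g(z) = - i e^{\omega}
  F(ω) = 2πi·ΣRes = 2 \pi e^{\omega}

Both cases combine into a single formula in |ω|:

F(ω) = 2 \pi e^{- \left|{\omega}\right|}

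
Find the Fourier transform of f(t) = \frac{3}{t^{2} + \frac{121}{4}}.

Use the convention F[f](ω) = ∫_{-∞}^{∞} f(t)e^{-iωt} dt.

F(ω) = \frac{6 \pi e^{- \frac{11 \left|{\omega}\right|}{2}}}{11}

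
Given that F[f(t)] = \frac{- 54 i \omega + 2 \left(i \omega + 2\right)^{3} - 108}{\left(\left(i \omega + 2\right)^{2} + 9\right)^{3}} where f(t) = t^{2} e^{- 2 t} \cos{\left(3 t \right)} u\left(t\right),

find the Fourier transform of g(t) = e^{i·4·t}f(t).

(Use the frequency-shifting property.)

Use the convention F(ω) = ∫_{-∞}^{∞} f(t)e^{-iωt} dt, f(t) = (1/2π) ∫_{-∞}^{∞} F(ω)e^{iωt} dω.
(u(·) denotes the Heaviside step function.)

F[g](ω) = \frac{2 \left(27 i \left(4 - \omega\right) + \left(i \left(\omega - 4\right) + 2\right)^{3} - 54\right)}{\left(\left(i \left(\omega - 4\right) + 2\right)^{2} + 9\right)^{3}}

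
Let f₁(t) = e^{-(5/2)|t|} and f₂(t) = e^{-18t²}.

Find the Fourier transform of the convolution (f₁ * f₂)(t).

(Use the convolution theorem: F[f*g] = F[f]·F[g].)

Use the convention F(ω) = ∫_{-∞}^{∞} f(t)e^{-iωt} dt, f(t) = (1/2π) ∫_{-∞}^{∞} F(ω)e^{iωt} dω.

F[f₁*f₂](ω) = \frac{10 \sqrt{2} \sqrt{\pi} e^{- \frac{\omega^{2}}{72}}}{3 \left(4 \omega^{2} + 25\right)}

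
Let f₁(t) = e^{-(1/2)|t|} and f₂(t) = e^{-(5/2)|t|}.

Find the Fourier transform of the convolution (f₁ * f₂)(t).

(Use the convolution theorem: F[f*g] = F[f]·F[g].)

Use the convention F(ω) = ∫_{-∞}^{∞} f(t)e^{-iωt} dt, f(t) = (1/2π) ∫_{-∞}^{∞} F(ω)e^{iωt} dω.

F[f₁*f₂](ω) = \frac{80}{16 \omega^{4} + 104 \omega^{2} + 25}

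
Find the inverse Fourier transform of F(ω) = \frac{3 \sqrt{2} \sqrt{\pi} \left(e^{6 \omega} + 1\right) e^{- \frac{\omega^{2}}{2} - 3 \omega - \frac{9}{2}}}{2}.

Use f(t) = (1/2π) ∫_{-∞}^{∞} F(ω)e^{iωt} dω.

f(t) = 3 e^{- \frac{t^{2}}{2}} \cos{\left(3 t \right)}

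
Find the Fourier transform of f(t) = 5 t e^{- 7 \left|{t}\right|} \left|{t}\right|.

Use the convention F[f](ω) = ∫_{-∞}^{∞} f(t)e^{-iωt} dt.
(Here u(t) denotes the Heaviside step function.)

F(ω) = \frac{20 i \omega \left(\omega^{2} - 147\right)}{\left(\omega^{2} + 49\right)^{3}}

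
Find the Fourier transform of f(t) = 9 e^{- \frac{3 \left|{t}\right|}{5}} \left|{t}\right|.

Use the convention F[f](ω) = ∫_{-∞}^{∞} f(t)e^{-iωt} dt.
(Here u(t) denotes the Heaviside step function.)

F(ω) = \frac{450 \left(9 - 25 \omega^{2}\right)}{\left(25 \omega^{2} + 9\right)^{2}}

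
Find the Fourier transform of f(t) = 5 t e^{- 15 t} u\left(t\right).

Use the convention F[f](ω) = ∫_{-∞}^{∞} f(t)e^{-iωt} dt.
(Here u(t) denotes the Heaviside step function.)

F(ω) = \frac{5}{\left(i \omega + 15\right)^{2}}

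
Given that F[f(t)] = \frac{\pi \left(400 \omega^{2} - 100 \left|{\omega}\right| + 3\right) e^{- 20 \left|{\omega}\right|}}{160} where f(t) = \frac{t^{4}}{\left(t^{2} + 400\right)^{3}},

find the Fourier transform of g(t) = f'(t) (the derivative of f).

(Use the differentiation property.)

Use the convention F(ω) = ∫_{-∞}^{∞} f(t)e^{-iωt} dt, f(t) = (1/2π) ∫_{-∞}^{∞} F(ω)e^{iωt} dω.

F[g](ω) = \frac{i \pi \omega \left(400 \omega^{2} - 100 \left|{\omega}\right| + 3\right) e^{- 20 \left|{\omega}\right|}}{160}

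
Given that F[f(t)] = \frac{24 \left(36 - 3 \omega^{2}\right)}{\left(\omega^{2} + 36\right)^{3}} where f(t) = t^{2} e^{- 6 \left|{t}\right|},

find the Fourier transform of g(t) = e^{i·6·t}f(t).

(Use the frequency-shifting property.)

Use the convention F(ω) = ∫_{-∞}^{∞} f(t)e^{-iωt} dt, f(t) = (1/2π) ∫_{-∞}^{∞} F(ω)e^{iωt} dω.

F[g](ω) = \frac{72 \left(12 - \left(\omega - 6\right)^{2}\right)}{\left(\left(\omega - 6\right)^{2} + 36\right)^{3}}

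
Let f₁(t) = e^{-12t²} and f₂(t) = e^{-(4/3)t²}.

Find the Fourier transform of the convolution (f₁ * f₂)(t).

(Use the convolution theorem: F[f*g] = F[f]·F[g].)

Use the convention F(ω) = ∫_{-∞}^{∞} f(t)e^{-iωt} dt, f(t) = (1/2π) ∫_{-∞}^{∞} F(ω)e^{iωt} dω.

F[f₁*f₂](ω) = \frac{\pi e^{- \frac{5 \omega^{2}}{24}}}{4}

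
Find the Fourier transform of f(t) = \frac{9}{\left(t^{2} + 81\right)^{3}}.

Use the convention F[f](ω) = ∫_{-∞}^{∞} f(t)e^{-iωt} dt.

F(ω) = \frac{\pi \left(27 \omega^{2} + 9 \left|{\omega}\right| + 1\right) e^{- 9 \left|{\omega}\right|}}{17496}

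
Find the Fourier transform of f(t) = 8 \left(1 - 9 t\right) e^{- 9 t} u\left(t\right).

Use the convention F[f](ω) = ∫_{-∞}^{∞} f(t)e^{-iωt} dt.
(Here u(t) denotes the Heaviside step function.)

F(ω) = \frac{8 i \omega}{- \omega^{2} + 18 i \omega + 81}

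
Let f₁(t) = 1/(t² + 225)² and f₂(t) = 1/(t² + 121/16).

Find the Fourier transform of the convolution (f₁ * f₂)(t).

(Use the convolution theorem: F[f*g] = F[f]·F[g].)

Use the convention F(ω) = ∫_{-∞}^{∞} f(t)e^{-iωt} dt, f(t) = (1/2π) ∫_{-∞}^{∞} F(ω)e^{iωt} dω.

F[f₁*f₂](ω) = \frac{2 \pi^{2} \left(15 \left|{\omega}\right| + 1\right) e^{- \frac{71 \left|{\omega}\right|}{4}}}{37125}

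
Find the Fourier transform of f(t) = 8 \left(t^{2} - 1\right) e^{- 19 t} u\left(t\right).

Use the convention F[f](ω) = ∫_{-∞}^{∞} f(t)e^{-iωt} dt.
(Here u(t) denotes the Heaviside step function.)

F(ω) = \frac{8 \left(2 i \omega - \left(i \omega + 19\right)^{3} + 38\right)}{\left(i \omega + 19\right)^{4}}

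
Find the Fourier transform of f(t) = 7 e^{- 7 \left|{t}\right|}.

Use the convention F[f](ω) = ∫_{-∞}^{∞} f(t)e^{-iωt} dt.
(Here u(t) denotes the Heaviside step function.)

F(ω) = \frac{98}{\omega^{2} + 49}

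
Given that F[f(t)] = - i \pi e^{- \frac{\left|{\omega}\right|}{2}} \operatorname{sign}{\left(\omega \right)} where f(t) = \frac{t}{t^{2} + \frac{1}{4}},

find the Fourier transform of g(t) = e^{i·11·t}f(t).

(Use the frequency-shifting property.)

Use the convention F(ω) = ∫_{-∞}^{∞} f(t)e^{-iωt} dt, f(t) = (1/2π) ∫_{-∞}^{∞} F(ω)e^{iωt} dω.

F[g](ω) = - i \pi e^{- \frac{\left|{\omega - 11}\right|}{2}} \operatorname{sign}{\left(\omega - 11 \right)}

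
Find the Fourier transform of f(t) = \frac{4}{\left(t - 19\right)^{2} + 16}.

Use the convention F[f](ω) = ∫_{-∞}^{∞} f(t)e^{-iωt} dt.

F(ω) = \pi e^{- 19 i \omega - 4 \left|{\omega}\right|}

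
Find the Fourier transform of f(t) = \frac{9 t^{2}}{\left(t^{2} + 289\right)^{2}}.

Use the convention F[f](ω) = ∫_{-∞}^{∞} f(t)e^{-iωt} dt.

F(ω) = \frac{9 \pi \left(1 - 17 \left|{\omega}\right|\right) e^{- 17 \left|{\omega}\right|}}{34}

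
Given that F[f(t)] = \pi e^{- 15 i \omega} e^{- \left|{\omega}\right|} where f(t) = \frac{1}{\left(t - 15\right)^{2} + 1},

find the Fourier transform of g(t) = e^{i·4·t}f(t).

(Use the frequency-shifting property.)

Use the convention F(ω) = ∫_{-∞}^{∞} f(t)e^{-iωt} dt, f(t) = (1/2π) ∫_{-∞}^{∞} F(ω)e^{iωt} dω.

F[g](ω) = \pi e^{- 15 i \left(\omega - 4\right) - \left|{\omega - 4}\right|}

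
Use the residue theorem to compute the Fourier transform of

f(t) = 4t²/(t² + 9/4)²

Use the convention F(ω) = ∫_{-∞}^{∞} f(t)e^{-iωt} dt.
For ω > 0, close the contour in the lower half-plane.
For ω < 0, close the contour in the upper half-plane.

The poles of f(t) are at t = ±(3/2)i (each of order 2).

Let g(z) = f(z)e^{-iωz}; for large |z| the factor e^{-iωz} decays in the lower half-plane when ω > 0 and in the upper half-plane when ω < 0.

Case ω > 0 (lower half-plane, clockwise contour ⇒ F(ω) = -2πi·ΣRes):
  Res_{z = - \frac{3 i}{2}} g(z) = i \left(\frac{2}{3} - \omega\right) e^{- \frac{3 \omega}{2}} (pole of order 2)
  F(ω) = -2πi·ΣRes = \frac{2 \pi \left(2 - 3 \omega\right) e^{- \frac{3 \omega}{2}}}{3}

Case ω < 0 (upper half-plane, counterclockwise contour ⇒ F(ω) = +2πi·ΣRes):
  Res_{z = \frac{3 i}{2}} g(z) = i \left(- \omega - \frac{2}{3}\right) e^{\frac{3 \omega}{2}} (pole of order 2)
  F(ω) = 2πi·ΣRes = \frac{2 \pi \left(3 \omega + 2\right) e^{\frac{3 \omega}{2}}}{3}

Both cases combine into a single formula in |ω|:

F(ω) = \frac{2 \pi \left(2 - 3 \left|{\omega}\right|\right) e^{- \frac{3 \left|{\omega}\right|}{2}}}{3}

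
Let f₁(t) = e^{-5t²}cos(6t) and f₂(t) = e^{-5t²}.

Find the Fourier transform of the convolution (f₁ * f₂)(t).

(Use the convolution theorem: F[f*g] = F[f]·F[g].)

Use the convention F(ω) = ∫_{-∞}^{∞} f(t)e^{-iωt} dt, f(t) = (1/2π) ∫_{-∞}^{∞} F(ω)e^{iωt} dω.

F[f₁*f₂](ω) = \frac{\pi \left(e^{\frac{6 \omega}{5}} + 1\right) e^{- \frac{\omega^{2}}{10} - \frac{3 \omega}{5} - \frac{9}{5}}}{10}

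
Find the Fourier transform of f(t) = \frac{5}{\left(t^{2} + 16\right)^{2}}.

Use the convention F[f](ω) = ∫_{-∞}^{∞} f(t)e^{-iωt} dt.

F(ω) = \frac{5 \pi \left(4 \left|{\omega}\right| + 1\right) e^{- 4 \left|{\omega}\right|}}{128}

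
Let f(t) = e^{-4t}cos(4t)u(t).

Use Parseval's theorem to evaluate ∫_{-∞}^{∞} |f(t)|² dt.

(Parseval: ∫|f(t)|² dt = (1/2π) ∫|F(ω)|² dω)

∫|f(t)|² dt = \frac{3}{32}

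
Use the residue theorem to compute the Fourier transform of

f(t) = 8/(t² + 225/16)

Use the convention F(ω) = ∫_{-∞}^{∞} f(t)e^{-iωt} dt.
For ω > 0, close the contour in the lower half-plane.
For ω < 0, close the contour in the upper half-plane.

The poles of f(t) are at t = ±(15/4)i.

Let g(z) = f(z)e^{-iωz}; for large |z| the factor e^{-iωz} decays in the lower half-plane when ω > 0 and in the upper half-plane when ω < 0.

Case ω > 0 (lower half-plane, clockwise contour ⇒ F(ω) = -2πi·ΣRes):
  Res_{z = - \frac{15 i}{4}} g(z) = \frac{16 i e^{- \frac{15 \omega}{4}}}{15}
  F(ω) = -2πi·ΣRes = \frac{32 \pi e^{- \frac{15 \omega}{4}}}{15}

Case ω < 0 (upper half-plane, counterclockwise contour ⇒ F(ω) = +2πi·ΣRes):
  Res_{z = \frac{15 i}{4}} g(z) = - \frac{16 i e^{\frac{15 \omega}{4}}}{15}
  F(ω) = 2πi·ΣRes = \frac{32 \pi e^{\frac{15 \omega}{4}}}{15}

Both cases combine into a single formula in |ω|:

F(ω) = \frac{32 \pi e^{- \frac{15 \left|{\omega}\right|}{4}}}{15}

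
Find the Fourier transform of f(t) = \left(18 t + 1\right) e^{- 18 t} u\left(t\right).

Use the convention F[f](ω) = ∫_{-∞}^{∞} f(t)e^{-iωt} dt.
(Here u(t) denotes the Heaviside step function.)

F(ω) = \frac{- i \omega - 36}{\omega^{2} - 36 i \omega - 324}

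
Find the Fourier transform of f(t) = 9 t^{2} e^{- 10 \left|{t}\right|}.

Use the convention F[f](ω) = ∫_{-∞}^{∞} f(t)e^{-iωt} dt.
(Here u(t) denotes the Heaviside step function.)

F(ω) = \frac{360 \left(100 - 3 \omega^{2}\right)}{\left(\omega^{2} + 100\right)^{3}}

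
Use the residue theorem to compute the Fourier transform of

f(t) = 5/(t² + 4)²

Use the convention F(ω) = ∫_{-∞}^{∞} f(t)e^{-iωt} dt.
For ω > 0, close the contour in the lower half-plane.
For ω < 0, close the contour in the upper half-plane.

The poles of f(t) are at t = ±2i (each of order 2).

Let g(z) = f(z)e^{-iωz}; for large |z| the factor e^{-iωz} decays in the lower half-plane when ω > 0 and in the upper half-plane when ω < 0.

Case ω > 0 (lower half-plane, clockwise contour ⇒ F(ω) = -2πi·ΣRes):
  Res_{z = - 2 i} g(z) = \frac{5 i \left(2 \omega + 1\right) e^{- 2 \omega}}{32} (pole of order 2)
  F(ω) = -2πi·ΣRes = \frac{5 \pi \left(2 \omega + 1\right) e^{- 2 \omega}}{16}

Case ω < 0 (upper half-plane, counterclockwise contour ⇒ F(ω) = +2πi·ΣRes):
  Res_{z = 2 i} g(z) = \frac{5 i \left(2 \omega - 1\right) e^{2 \omega}}{32} (pole of order 2)
  F(ω) = 2πi·ΣRes = \frac{5 \pi \left(1 - 2 \omega\right) e^{2 \omega}}{16}

Both cases combine into a single formula in |ω|:

F(ω) = \frac{5 \pi \left(2 \left|{\omega}\right| + 1\right) e^{- 2 \left|{\omega}\right|}}{16}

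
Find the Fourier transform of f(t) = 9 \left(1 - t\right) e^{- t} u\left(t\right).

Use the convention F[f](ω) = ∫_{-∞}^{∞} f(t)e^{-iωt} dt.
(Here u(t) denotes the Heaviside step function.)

F(ω) = \frac{9 i \omega}{- \omega^{2} + 2 i \omega + 1}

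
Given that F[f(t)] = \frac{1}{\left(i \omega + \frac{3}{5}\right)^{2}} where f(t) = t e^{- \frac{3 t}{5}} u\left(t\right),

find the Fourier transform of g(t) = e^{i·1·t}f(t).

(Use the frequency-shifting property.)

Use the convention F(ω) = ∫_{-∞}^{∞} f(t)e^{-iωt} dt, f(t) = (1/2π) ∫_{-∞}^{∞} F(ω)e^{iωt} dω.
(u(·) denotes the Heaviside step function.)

F[g](ω) = \frac{25}{\left(5 i \left(\omega - 1\right) + 3\right)^{2}}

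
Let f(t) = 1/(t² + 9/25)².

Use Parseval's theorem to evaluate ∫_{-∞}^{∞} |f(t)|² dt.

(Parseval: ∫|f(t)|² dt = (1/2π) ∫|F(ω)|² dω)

∫|f(t)|² dt = \frac{390625 \pi}{34992}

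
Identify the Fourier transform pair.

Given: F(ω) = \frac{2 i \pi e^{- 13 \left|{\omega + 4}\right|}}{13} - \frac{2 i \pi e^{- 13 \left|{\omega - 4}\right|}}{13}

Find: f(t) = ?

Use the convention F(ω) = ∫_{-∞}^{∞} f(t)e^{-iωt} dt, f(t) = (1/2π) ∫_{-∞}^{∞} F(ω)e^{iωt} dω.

f(t) = \frac{4 \sin{\left(4 t \right)}}{t^{2} + 169}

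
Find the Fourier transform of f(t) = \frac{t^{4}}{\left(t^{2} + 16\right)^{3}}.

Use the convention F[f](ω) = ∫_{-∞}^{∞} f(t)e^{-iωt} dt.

F(ω) = \frac{\pi \left(16 \omega^{2} - 20 \left|{\omega}\right| + 3\right) e^{- 4 \left|{\omega}\right|}}{32}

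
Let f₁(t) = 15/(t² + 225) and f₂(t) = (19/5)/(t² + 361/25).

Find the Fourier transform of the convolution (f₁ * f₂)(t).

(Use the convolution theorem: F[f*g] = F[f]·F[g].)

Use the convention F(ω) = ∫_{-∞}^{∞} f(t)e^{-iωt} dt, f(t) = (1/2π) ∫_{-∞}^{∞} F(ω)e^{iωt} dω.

F[f₁*f₂](ω) = \pi^{2} e^{- \frac{94 \left|{\omega}\right|}{5}}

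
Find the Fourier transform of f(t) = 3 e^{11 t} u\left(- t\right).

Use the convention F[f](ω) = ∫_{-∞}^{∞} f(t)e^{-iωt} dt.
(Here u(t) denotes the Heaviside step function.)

F(ω) = - \frac{3}{i \omega - 11}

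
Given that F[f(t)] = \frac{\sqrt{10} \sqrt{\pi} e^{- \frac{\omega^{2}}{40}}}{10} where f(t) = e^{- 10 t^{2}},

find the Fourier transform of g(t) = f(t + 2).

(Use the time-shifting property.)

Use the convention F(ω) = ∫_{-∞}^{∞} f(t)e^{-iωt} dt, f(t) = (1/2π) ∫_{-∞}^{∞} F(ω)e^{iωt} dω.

F[g](ω) = \frac{\sqrt{10} \sqrt{\pi} e^{\frac{\omega \left(- \omega + 80 i\right)}{40}}}{10}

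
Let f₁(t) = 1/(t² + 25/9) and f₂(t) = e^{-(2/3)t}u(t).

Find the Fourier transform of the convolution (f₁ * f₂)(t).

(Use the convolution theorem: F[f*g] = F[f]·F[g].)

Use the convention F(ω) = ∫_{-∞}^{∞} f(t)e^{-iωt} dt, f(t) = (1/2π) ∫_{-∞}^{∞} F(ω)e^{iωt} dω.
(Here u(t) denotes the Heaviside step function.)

F[f₁*f₂](ω) = \frac{9 \pi e^{- \frac{5 \left|{\omega}\right|}{3}}}{5 \left(3 i \omega + 2\right)}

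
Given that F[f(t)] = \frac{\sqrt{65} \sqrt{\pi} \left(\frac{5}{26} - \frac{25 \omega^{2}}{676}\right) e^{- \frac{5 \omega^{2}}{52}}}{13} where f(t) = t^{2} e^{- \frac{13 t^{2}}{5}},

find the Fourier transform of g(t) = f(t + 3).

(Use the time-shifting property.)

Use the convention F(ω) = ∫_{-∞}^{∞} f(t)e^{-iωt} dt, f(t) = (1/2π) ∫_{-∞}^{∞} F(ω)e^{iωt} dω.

F[g](ω) = \frac{5 \sqrt{65} \sqrt{\pi} \left(26 - 5 \omega^{2}\right) e^{\frac{\omega \left(- 5 \omega + 156 i\right)}{52}}}{8788}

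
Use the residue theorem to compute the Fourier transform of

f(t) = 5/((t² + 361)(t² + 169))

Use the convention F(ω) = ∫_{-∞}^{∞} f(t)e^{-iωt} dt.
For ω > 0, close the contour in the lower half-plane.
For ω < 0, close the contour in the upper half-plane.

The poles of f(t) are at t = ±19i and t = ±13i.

Let g(z) = f(z)e^{-iωz}; for large |z| the factor e^{-iωz} decays in the lower half-plane when ω > 0 and in the upper half-plane when ω < 0.

Case ω > 0 (lower half-plane, clockwise contour ⇒ F(ω) = -2πi·ΣRes):
  Res_{z = - 19 i} g(z) = - \frac{5 i e^{- 19 \omega}}{7296}
  Res_{z = - 13 i} g(z) = \frac{5 i e^{- 13 \omega}}{4992}
  F(ω) = -2πi·ΣRes = \frac{5 \pi \left(19 e^{6 \omega} - 13\right) e^{- 19 \omega}}{47424}

Case ω < 0 (upper half-plane, counterclockwise contour ⇒ F(ω) = +2πi·ΣRes):
  Res_{z = 19 i} g(z) = \frac{5 i e^{19 \omega}}{7296}
  Res_{z = 13 i} g(z) = - \frac{5 i e^{13 \omega}}{4992}
  F(ω) = 2πi·ΣRes = \frac{5 \pi \left(19 - 13 e^{6 \omega}\right) e^{13 \omega}}{47424}

Both cases combine into a single formula in |ω|:

F(ω) = \frac{5 \pi \left(19 e^{6 \left|{\omega}\right|} - 13\right) e^{- 19 \left|{\omega}\right|}}{47424}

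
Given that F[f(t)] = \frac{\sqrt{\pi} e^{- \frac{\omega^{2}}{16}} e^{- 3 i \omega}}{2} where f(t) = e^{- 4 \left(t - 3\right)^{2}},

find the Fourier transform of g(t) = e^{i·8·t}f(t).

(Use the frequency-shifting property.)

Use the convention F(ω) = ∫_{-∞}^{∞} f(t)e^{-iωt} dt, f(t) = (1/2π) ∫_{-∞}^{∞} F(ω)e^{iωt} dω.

F[g](ω) = \frac{\sqrt{\pi} e^{- \frac{\left(\omega - 8\right) \left(\omega - 8 + 48 i\right)}{16}}}{2}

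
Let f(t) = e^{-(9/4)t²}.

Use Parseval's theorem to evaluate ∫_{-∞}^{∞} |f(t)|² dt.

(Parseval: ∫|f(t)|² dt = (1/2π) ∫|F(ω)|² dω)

∫|f(t)|² dt = \frac{\sqrt{2} \sqrt{\pi}}{3}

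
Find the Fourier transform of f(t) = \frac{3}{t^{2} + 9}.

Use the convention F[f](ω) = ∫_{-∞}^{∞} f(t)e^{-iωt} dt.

F(ω) = \pi e^{- 3 \left|{\omega}\right|}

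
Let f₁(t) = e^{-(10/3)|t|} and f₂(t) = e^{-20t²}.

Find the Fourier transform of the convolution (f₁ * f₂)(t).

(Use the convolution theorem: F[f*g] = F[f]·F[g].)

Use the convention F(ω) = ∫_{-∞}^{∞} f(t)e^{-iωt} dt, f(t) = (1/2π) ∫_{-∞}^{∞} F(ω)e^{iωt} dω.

F[f₁*f₂](ω) = \frac{6 \sqrt{5} \sqrt{\pi} e^{- \frac{\omega^{2}}{80}}}{9 \omega^{2} + 100}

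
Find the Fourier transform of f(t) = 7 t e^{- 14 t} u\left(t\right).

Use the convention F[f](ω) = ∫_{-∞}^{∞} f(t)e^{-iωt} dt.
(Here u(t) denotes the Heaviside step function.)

F(ω) = \frac{7}{\left(i \omega + 14\right)^{2}}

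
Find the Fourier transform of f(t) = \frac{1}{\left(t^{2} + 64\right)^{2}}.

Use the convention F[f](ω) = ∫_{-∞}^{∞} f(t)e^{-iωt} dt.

F(ω) = \frac{\pi \left(8 \left|{\omega}\right| + 1\right) e^{- 8 \left|{\omega}\right|}}{1024}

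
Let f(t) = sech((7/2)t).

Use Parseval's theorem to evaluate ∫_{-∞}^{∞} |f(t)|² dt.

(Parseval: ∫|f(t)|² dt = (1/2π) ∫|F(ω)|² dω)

∫|f(t)|² dt = \frac{4}{7}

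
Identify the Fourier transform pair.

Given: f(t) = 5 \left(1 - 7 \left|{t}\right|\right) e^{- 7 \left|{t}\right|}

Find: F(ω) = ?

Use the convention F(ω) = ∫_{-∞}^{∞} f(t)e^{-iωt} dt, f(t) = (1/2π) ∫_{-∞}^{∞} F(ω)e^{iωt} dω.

F(ω) = \frac{140 \omega^{2}}{\left(\omega^{2} + 49\right)^{2}}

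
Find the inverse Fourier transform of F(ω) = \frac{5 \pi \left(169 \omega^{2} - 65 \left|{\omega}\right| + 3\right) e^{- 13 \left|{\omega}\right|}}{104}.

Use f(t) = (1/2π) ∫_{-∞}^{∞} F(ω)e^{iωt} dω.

f(t) = \frac{5 t^{4}}{\left(t^{2} + 169\right)^{3}}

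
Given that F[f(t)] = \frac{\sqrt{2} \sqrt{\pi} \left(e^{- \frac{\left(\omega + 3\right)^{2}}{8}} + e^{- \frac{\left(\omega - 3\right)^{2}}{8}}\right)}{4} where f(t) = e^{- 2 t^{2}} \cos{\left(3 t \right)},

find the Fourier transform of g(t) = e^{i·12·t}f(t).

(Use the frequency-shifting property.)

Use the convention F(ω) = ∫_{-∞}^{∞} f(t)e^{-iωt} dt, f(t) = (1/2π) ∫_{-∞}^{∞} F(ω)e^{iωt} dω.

F[g](ω) = \frac{\sqrt{2} \sqrt{\pi} \left(e^{\frac{3 \omega}{2}} + e^{18}\right) e^{- \frac{\omega^{2}}{8} + \frac{9 \omega}{4} - \frac{225}{8}}}{4}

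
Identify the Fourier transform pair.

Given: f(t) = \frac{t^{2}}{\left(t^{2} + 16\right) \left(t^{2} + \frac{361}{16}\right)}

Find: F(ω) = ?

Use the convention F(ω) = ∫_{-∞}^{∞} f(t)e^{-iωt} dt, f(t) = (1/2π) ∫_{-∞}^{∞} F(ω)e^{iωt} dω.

F(ω) = - \frac{64 \pi e^{- 4 \left|{\omega}\right|}}{105} + \frac{76 \pi e^{- \frac{19 \left|{\omega}\right|}{4}}}{105}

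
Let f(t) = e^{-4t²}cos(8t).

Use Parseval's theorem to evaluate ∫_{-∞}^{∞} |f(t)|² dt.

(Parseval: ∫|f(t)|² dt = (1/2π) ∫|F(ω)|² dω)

∫|f(t)|² dt = \frac{\sqrt{2} \sqrt{\pi} \left(1 + e^{8}\right)}{8 e^{8}}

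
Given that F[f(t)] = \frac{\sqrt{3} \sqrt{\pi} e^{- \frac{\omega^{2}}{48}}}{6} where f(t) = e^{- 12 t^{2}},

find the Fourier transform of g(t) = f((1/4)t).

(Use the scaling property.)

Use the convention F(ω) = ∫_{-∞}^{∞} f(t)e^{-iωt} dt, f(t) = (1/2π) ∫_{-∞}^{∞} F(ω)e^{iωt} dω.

F[g](ω) = \frac{2 \sqrt{3} \sqrt{\pi} e^{- \frac{\omega^{2}}{3}}}{3}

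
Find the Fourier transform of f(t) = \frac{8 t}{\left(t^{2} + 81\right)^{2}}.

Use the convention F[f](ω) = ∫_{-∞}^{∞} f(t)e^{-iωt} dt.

F(ω) = - \frac{4 i \pi \omega e^{- 9 \left|{\omega}\right|}}{9}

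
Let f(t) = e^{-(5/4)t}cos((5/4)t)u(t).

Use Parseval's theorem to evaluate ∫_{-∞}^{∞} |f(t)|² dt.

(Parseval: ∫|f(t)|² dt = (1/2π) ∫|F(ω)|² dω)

∫|f(t)|² dt = \frac{3}{10}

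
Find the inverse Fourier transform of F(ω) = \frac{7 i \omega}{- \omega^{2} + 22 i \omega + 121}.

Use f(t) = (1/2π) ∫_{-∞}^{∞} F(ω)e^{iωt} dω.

f(t) = 7 \left(1 - 11 t\right) e^{- 11 t} u\left(t\right)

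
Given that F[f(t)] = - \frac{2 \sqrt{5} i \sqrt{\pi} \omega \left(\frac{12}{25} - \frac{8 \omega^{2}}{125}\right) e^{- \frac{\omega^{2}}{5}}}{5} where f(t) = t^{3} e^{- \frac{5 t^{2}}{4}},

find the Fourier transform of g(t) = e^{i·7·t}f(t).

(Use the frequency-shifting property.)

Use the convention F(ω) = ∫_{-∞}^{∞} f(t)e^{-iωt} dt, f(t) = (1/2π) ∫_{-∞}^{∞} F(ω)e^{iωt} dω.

F[g](ω) = \frac{8 \sqrt{5} i \sqrt{\pi} \left(\omega - 7\right) \left(2 \left(\omega - 7\right)^{2} - 15\right) e^{- \frac{\left(\omega - 7\right)^{2}}{5}}}{625}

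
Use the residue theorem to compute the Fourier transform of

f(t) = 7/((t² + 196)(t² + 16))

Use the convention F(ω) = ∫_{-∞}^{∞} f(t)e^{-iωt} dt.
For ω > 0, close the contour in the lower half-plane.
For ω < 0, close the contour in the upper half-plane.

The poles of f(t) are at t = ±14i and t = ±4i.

Let g(z) = f(z)e^{-iωz}; for large |z| the factor e^{-iωz} decays in the lower half-plane when ω > 0 and in the upper half-plane when ω < 0.

Case ω > 0 (lower half-plane, clockwise contour ⇒ F(ω) = -2πi·ΣRes):
  Res_{z = - 14 i} g(z) = - \frac{i e^{- 14 \omega}}{720}
  Res_{z = - 4 i} g(z) = \frac{7 i e^{- 4 \omega}}{1440}
  F(ω) = -2πi·ΣRes = \frac{\pi \left(7 e^{10 \omega} - 2\right) e^{- 14 \omega}}{720}

Case ω < 0 (upper half-plane, counterclockwise contour ⇒ F(ω) = +2πi·ΣRes):
  Res_{z = 14 i} g(z) = \frac{i e^{14 \omega}}{720}
  Res_{z = 4 i} g(z) = - \frac{7 i e^{4 \omega}}{1440}
  F(ω) = 2πi·ΣRes = \frac{\pi \left(7 - 2 e^{10 \omega}\right) e^{4 \omega}}{720}

Both cases combine into a single formula in |ω|:

F(ω) = \frac{\pi \left(7 e^{10 \left|{\omega}\right|} - 2\right) e^{- 14 \left|{\omega}\right|}}{720}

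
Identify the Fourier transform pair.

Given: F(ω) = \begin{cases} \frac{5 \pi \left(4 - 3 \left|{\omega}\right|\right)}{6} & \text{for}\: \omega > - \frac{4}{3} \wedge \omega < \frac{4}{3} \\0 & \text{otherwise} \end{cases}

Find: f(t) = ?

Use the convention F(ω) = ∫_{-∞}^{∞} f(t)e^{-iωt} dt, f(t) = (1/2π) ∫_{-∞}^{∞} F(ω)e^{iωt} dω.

f(t) = \frac{5 \sin^{2}{\left(\frac{2 t}{3} \right)}}{t^{2}}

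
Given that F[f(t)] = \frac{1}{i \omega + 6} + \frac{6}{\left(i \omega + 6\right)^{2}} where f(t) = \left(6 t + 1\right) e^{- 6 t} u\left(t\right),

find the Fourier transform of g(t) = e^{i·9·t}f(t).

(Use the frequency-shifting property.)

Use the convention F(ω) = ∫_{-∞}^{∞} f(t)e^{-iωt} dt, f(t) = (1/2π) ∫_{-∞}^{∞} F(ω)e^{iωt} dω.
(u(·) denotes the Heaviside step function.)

F[g](ω) = \frac{6 i \left(\omega - 9\right) + \left(i \left(\omega - 9\right) + 6\right)^{2} + 36}{\left(i \left(\omega - 9\right) + 6\right)^{3}}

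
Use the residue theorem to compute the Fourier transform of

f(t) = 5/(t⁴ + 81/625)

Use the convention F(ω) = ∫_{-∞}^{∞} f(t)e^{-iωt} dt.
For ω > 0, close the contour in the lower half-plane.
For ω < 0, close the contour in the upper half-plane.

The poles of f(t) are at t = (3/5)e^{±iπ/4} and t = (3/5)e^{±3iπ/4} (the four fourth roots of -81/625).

Let g(z) = f(z)e^{-iωz}; for large |z| the factor e^{-iωz} decays in the lower half-plane when ω > 0 and in the upper half-plane when ω < 0.

Case ω > 0 (lower half-plane, clockwise contour ⇒ F(ω) = -2πi·ΣRes):
  Res_{z = - \frac{3 \sqrt{2}}{10} - \frac{3 \sqrt{2} i}{10}} g(z) = \frac{625 \sqrt{2} i \left(1 - i\right) e^{\frac{3 \sqrt{2} \omega \left(-1 + i\right)}{10}}}{216}
  Res_{z = \frac{3 \sqrt{2}}{10} - \frac{3 \sqrt{2} i}{10}} g(z) = \frac{625 \sqrt{2} i \left(1 + i\right) e^{- \frac{3 \sqrt{2} \omega \left(1 + i\right)}{10}}}{216}
  F(ω) = -2πi·ΣRes = \frac{625 \sqrt{2} \pi \left(1 - i\right) \left(e^{\frac{3 \sqrt{2} i \omega}{5}} + i\right) e^{- \frac{3 \sqrt{2} \omega \left(1 + i\right)}{10}}}{108} = \frac{625 \pi e^{- \frac{3 \sqrt{2} \omega}{10}} \sin{\left(\frac{3 \sqrt{2} \omega}{10} + \frac{\pi}{4} \right)}}{27}

Case ω < 0 (upper half-plane, counterclockwise contour ⇒ F(ω) = +2πi·ΣRes):
  Res_{z = \frac{3 \sqrt{2}}{10} + \frac{3 \sqrt{2} i}{10}} g(z) = \frac{625 \sqrt{2} i \left(-1 + i\right) e^{\frac{3 \sqrt{2} \omega \left(1 - i\right)}{10}}}{216}
  Res_{z = - \frac{3 \sqrt{2}}{10} + \frac{3 \sqrt{2} i}{10}} g(z) = \frac{625 \sqrt{2} \left(1 - i\right) e^{\frac{3 \sqrt{2} \omega \left(1 + i\right)}{10}}}{216}
  F(ω) = 2πi·ΣRes = - \frac{625 \sqrt{2} i \pi \left(i \left(1 - i\right) e^{\frac{3 \sqrt{2} \omega \left(1 - i\right)}{10}} - \left(1 - i\right) e^{\frac{3 \sqrt{2} \omega \left(1 + i\right)}{10}}\right)}{108} = \frac{625 \pi e^{\frac{3 \sqrt{2} \omega}{10}} \cos{\left(\frac{3 \sqrt{2} \omega}{10} + \frac{\pi}{4} \right)}}{27}

Both cases combine into a single formula in |ω|:

F(ω) = \frac{625 \pi e^{- \frac{3 \sqrt{2} \left|{\omega}\right|}{10}} \sin{\left(\frac{3 \sqrt{2} \left|{\omega}\right|}{10} + \frac{\pi}{4} \right)}}{27}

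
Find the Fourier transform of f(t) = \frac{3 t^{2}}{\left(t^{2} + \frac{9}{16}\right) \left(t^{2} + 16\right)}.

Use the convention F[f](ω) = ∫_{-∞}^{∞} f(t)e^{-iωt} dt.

F(ω) = \frac{192 \pi e^{- 4 \left|{\omega}\right|}}{247} - \frac{36 \pi e^{- \frac{3 \left|{\omega}\right|}{4}}}{247}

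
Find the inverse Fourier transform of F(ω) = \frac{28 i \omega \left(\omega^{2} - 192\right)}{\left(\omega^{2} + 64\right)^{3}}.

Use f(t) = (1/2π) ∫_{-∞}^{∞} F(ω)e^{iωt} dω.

f(t) = 7 t e^{- 8 \left|{t}\right|} \left|{t}\right|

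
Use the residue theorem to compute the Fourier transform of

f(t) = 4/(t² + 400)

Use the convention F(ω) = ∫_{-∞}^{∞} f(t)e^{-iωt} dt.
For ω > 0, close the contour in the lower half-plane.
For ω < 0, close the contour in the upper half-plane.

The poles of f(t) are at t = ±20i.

Let g(z) = f(z)e^{-iωz}; for large |z| the factor e^{-iωz} decays in the lower half-plane when ω > 0 and in the upper half-plane when ω < 0.

Case ω > 0 (lower half-plane, clockwise contour ⇒ F(ω) = -2πi·ΣRes):
  Res_{z = - 20 i} g(z) = \frac{i e^{- 20 \omega}}{10}
  F(ω) = -2πi·ΣRes = \frac{\pi e^{- 20 \omega}}{5}

Case ω < 0 (upper half-plane, counterclockwise contour ⇒ F(ω) = +2πi·ΣRes):
  Res_{z = 20 i} g(z) = - \frac{i e^{20 \omega}}{10}
  F(ω) = 2πi·ΣRes = \frac{\pi e^{20 \omega}}{5}

Both cases combine into a single formula in |ω|:

F(ω) = \frac{\pi e^{- 20 \left|{\omega}\right|}}{5}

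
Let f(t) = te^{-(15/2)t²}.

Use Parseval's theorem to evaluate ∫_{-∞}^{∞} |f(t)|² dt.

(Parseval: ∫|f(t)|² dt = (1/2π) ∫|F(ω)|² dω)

∫|f(t)|² dt = \frac{\sqrt{15} \sqrt{\pi}}{450}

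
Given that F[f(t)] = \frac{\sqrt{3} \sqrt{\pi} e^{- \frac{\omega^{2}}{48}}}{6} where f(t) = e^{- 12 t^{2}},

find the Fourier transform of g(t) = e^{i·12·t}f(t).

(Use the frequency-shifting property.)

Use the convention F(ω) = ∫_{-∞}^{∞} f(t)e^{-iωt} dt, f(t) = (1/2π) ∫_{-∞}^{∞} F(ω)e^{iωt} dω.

F[g](ω) = \frac{\sqrt{3} \sqrt{\pi} e^{- \frac{\left(\omega - 12\right)^{2}}{48}}}{6}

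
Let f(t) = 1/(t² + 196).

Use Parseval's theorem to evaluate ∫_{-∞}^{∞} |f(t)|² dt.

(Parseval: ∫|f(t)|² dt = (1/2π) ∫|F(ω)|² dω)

∫|f(t)|² dt = \frac{\pi}{5488}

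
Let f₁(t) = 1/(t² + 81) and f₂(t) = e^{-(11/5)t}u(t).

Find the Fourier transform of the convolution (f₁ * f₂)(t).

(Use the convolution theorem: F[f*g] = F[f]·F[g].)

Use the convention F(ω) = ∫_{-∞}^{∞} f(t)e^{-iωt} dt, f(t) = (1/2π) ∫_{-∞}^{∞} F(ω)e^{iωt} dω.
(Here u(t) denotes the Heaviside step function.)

F[f₁*f₂](ω) = \frac{5 \pi e^{- 9 \left|{\omega}\right|}}{9 \left(5 i \omega + 11\right)}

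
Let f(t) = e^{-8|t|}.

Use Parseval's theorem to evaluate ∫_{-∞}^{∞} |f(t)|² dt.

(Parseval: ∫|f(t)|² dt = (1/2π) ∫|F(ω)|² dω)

∫|f(t)|² dt = \frac{1}{8}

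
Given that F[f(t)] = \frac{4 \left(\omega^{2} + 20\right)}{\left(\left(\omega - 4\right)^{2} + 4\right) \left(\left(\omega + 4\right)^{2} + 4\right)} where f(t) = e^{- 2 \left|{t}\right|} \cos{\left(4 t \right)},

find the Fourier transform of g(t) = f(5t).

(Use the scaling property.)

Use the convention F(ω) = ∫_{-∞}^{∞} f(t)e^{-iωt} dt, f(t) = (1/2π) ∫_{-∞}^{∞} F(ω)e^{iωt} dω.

F[g](ω) = \frac{20 \left(\omega^{2} + 500\right)}{\omega^{4} - 600 \omega^{2} + 250000}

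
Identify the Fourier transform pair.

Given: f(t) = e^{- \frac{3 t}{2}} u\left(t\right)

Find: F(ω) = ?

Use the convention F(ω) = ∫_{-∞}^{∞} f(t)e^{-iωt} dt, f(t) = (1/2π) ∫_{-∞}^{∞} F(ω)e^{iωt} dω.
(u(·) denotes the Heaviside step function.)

F(ω) = \frac{2}{2 i \omega + 3}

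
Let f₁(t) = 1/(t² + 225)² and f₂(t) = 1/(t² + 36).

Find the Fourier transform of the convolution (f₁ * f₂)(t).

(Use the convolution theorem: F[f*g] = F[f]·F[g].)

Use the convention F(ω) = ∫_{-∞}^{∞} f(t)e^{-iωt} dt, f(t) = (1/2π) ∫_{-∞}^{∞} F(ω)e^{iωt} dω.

F[f₁*f₂](ω) = \frac{\pi^{2} \left(15 \left|{\omega}\right| + 1\right) e^{- 21 \left|{\omega}\right|}}{40500}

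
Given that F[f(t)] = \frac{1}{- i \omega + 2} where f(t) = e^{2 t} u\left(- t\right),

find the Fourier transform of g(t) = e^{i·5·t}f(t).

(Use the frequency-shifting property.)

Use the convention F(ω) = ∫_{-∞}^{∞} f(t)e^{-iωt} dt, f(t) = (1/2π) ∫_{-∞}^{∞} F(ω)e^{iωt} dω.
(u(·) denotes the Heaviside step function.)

F[g](ω) = \frac{i}{\omega - 5 + 2 i}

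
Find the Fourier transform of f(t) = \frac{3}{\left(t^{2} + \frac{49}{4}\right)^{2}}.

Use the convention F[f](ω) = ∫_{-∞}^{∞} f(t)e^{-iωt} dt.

F(ω) = \frac{6 \pi \left(7 \left|{\omega}\right| + 2\right) e^{- \frac{7 \left|{\omega}\right|}{2}}}{343}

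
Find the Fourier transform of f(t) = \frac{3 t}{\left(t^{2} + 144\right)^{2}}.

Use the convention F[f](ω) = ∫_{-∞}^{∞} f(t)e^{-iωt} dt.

F(ω) = - \frac{i \pi \omega e^{- 12 \left|{\omega}\right|}}{8}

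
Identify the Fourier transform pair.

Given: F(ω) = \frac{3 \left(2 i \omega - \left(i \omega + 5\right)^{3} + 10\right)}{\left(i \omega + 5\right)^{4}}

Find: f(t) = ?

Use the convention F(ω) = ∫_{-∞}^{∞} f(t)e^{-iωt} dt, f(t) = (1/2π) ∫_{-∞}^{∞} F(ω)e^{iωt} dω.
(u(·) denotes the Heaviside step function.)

f(t) = 3 \left(t^{2} - 1\right) e^{- 5 t} u\left(t\right)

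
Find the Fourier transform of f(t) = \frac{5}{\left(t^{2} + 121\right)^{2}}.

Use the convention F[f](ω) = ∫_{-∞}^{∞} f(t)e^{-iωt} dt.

F(ω) = \frac{5 \pi \left(11 \left|{\omega}\right| + 1\right) e^{- 11 \left|{\omega}\right|}}{2662}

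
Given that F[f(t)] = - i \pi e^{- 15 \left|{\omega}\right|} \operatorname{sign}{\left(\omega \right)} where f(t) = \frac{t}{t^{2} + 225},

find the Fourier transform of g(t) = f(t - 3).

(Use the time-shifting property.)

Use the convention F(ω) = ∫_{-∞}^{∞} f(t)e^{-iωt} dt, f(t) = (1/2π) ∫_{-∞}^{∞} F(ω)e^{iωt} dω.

F[g](ω) = - i \pi e^{- 3 i \omega} e^{- 15 \left|{\omega}\right|} \operatorname{sign}{\left(\omega \right)}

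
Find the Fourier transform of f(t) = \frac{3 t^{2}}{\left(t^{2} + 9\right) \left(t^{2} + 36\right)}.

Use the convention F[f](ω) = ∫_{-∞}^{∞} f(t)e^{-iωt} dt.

F(ω) = \frac{\pi \left(2 - e^{3 \left|{\omega}\right|}\right) e^{- 6 \left|{\omega}\right|}}{3}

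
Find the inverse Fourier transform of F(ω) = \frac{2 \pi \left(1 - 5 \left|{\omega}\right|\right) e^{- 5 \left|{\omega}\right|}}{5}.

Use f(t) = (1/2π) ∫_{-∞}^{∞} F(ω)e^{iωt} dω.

f(t) = \frac{4 t^{2}}{\left(t^{2} + 25\right)^{2}}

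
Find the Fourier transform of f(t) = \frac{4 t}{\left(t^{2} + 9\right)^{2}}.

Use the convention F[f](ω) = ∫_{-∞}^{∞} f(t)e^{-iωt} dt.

F(ω) = - \frac{2 i \pi \omega e^{- 3 \left|{\omega}\right|}}{3}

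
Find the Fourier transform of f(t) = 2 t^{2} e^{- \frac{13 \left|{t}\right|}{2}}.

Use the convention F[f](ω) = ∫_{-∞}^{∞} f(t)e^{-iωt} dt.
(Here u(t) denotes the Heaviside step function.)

F(ω) = \frac{832 \left(169 - 12 \omega^{2}\right)}{\left(4 \omega^{2} + 169\right)^{3}}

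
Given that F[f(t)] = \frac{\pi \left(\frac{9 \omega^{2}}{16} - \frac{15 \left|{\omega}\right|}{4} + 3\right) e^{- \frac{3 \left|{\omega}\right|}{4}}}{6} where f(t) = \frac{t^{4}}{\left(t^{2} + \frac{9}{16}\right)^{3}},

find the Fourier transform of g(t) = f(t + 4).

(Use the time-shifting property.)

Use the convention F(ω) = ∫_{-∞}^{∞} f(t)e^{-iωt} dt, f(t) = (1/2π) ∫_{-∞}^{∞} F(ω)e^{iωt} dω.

F[g](ω) = \frac{\pi \left(3 \omega^{2} - 20 \left|{\omega}\right| + 16\right) e^{4 i \omega - \frac{3 \left|{\omega}\right|}{4}}}{32}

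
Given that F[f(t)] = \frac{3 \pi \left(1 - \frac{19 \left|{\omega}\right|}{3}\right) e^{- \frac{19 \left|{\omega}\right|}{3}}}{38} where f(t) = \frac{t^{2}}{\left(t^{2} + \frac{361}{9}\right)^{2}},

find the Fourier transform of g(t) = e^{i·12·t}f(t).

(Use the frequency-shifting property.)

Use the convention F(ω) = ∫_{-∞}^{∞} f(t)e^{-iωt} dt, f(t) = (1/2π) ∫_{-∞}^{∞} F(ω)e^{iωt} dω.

F[g](ω) = \frac{\pi \left(3 - 19 \left|{\omega - 12}\right|\right) e^{- \frac{19 \left|{\omega - 12}\right|}{3}}}{38}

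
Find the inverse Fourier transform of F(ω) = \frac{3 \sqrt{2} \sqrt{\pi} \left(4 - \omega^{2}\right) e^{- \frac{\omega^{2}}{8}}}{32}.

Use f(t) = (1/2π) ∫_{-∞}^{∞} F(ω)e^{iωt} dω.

f(t) = 3 t^{2} e^{- 2 t^{2}}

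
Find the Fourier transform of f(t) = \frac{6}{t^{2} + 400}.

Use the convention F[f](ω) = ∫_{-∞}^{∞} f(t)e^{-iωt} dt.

F(ω) = \frac{3 \pi e^{- 20 \left|{\omega}\right|}}{10}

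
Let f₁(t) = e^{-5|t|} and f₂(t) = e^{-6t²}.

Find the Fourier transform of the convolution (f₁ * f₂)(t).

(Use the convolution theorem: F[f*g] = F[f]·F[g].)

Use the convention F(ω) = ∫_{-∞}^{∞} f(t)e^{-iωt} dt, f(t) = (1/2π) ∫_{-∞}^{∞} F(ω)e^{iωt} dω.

F[f₁*f₂](ω) = \frac{5 \sqrt{6} \sqrt{\pi} e^{- \frac{\omega^{2}}{24}}}{3 \left(\omega^{2} + 25\right)}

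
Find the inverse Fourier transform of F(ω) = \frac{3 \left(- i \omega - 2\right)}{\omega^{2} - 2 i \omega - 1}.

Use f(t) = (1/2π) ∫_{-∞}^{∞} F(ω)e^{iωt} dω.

f(t) = 3 \left(t + 1\right) e^{- t} u\left(t\right)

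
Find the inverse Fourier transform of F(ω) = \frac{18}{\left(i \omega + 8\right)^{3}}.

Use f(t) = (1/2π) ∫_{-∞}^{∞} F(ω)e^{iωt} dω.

f(t) = 9 t^{2} e^{- 8 t} u\left(t\right)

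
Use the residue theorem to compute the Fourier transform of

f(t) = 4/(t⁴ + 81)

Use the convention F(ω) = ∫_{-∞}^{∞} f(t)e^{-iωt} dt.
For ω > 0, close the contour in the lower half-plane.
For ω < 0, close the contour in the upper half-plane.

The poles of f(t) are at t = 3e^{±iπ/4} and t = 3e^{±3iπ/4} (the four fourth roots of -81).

Let g(z) = f(z)e^{-iωz}; for large |z| the factor e^{-iωz} decays in the lower half-plane when ω > 0 and in the upper half-plane when ω < 0.

Case ω > 0 (lower half-plane, clockwise contour ⇒ F(ω) = -2πi·ΣRes):
  Res_{z = - \frac{3 \sqrt{2}}{2} - \frac{3 \sqrt{2} i}{2}} g(z) = \frac{\sqrt{2} i \left(1 - i\right) e^{\frac{3 \sqrt{2} \omega \left(-1 + i\right)}{2}}}{54}
  Res_{z = \frac{3 \sqrt{2}}{2} - \frac{3 \sqrt{2} i}{2}} g(z) = \frac{\sqrt{2} i \left(1 + i\right) e^{- \frac{3 \sqrt{2} \omega \left(1 + i\right)}{2}}}{54}
  F(ω) = -2πi·ΣRes = \frac{\sqrt{2} \pi \left(\left(1 - i\right) e^{3 \sqrt{2} i \omega} + 1 + i\right) e^{- \frac{3 \sqrt{2} \omega \left(1 + i\right)}{2}}}{27} = \frac{4 \pi e^{- \frac{3 \sqrt{2} \omega}{2}} \sin{\left(\frac{3 \sqrt{2} \omega}{2} + \frac{\pi}{4} \right)}}{27}

Case ω < 0 (upper half-plane, counterclockwise contour ⇒ F(ω) = +2πi·ΣRes):
  Res_{z = \frac{3 \sqrt{2}}{2} + \frac{3 \sqrt{2} i}{2}} g(z) = \frac{\sqrt{2} i \left(-1 + i\right) e^{\frac{3 \sqrt{2} \omega \left(1 - i\right)}{2}}}{54}
  Res_{z = - \frac{3 \sqrt{2}}{2} + \frac{3 \sqrt{2} i}{2}} g(z) = \frac{\sqrt{2} \left(1 - i\right) e^{\frac{3 \sqrt{2} \omega \left(1 + i\right)}{2}}}{54}
  F(ω) = 2πi·ΣRes = - \frac{\sqrt{2} i \pi \left(i \left(1 - i\right) e^{\frac{3 \sqrt{2} \omega \left(1 - i\right)}{2}} - \left(1 - i\right) e^{\frac{3 \sqrt{2} \omega \left(1 + i\right)}{2}}\right)}{27} = \frac{4 \pi e^{\frac{3 \sqrt{2} \omega}{2}} \cos{\left(\frac{3 \sqrt{2} \omega}{2} + \frac{\pi}{4} \right)}}{27}

Both cases combine into a single formula in |ω|:

F(ω) = \frac{4 \pi e^{- \frac{3 \sqrt{2} \left|{\omega}\right|}{2}} \sin{\left(\frac{3 \sqrt{2} \left|{\omega}\right|}{2} + \frac{\pi}{4} \right)}}{27}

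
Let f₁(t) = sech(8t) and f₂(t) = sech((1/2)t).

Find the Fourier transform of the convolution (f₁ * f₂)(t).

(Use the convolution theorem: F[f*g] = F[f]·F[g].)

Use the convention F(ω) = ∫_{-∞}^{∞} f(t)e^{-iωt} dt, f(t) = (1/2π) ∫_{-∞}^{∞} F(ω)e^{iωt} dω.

F[f₁*f₂](ω) = \frac{\pi^{2}}{4 \cosh{\left(\frac{\pi \omega}{16} \right)} \cosh{\left(\pi \omega \right)}}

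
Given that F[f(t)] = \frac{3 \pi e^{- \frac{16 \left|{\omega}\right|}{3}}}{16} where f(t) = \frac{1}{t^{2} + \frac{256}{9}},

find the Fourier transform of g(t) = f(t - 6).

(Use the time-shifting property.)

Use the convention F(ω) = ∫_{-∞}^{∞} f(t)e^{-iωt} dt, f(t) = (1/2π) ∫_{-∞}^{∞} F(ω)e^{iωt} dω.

F[g](ω) = \frac{3 \pi e^{- 6 i \omega - \frac{16 \left|{\omega}\right|}{3}}}{16}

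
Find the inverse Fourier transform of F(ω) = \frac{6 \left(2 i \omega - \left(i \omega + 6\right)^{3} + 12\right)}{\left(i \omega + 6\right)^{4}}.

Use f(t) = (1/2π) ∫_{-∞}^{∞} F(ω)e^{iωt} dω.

f(t) = 6 \left(t^{2} - 1\right) e^{- 6 t} u\left(t\right)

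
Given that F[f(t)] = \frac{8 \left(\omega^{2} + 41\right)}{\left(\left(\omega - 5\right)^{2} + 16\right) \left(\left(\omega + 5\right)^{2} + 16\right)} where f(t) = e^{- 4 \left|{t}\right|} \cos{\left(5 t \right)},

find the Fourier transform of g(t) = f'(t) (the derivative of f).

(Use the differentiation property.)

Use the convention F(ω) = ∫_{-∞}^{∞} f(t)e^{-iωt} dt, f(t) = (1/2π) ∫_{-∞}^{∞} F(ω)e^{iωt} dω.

F[g](ω) = \frac{8 i \omega \left(\omega^{2} + 41\right)}{\omega^{4} - 18 \omega^{2} + 1681}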